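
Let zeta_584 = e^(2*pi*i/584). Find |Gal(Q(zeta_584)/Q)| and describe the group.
|Gal(Q(zeta_584)/Q)| = phi(584) = 288; group ≅ (Z/584Z)^* ≅ Z/2Z × Z/2Z × Z/72Z

The n-th cyclotomic polynomial Φ_584(x) is the minimal polynomial of zeta_584 over Q and has degree phi(584) = 288. So Q(zeta_584) is a degree-288 Galois extension with Galois group (Z/584Z)^*. By CRT, (Z/584Z)^* ≅ (Z/8Z)^* × (Z/73Z)^*. Each prime-power unit group is (Z/8Z)^* ≅ Z/2Z × Z/2Z; (Z/73Z)^* ≅ Z/72Z. Hence Gal(Q(zeta_584)/Q) ≅ Z/2Z × Z/2Z × Z/72Z.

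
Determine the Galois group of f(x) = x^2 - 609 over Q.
Gal(K/Q) = Z/2Z (cyclic of order 2)

x^2 - 609 is irreducible over Q since 609 is not a rational square. The splitting field Q(sqrt(609)) has degree 2 over Q, and its unique nontrivial automorphism is sqrt(609) ↦ -sqrt(609). Hence Gal(Q(sqrt(609))/Q) = Z/2Z.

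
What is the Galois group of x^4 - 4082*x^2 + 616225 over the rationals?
Gal(K/Q) = Z/2Z (cyclic of order 2)

f factors as (x^2 - 3925)(x^2 - 157), so the splitting field is K = Q(sqrt(3925), sqrt(157)). The squarefree part of 3925 is 157 and the squarefree part of 157 is also 157, so sqrt(3925) and sqrt(157) are both rational multiples of sqrt(157). Hence Q(sqrt(3925)) = Q(sqrt(157)) = Q(sqrt(157)), and the splitting field collapses to a single degree-2 extension with Galois group Z/2Z.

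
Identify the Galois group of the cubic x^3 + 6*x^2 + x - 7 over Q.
Gal(K/Q) = S_3 (symmetric group of order 6)

Compute the discriminant of x^3 + (6)*x^2 + (1)*x + (-7): Δ = 4001. Since Δ is not a rational square, the Galois group is not contained in A_3; it must be the full S_3 (irreducibility of the cubic rules out anything smaller).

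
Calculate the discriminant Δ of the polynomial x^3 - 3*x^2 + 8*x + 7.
Δ = -5063

For x^3 + a x^2 + b x + c the discriminant is Δ = 18 a b c - 4 a^3 c + a^2 b^2 - 4 b^3 - 27 c^2.
Plug a = -3, b = 8, c = 7:
  18*(-3)*(8)*(7) - 4*(-3)^3*(7) + (-3)^2*(8)^2 - 4*(8)^3 - 27*(7)^2
  = -3024 + (756) + 576 + (-2048) + (-1323)
  = -5063.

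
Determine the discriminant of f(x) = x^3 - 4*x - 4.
Δ = -176

For a depressed cubic x^3 + p x + q the discriminant is Δ = -4 p^3 - 27 q^2 = -4*(-4)^3 - 27*(-4)^2 = 256 - 432 = -176.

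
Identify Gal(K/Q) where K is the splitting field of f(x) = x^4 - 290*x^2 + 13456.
Gal(K/Q) = Z/2Z (cyclic of order 2)

f factors as (x^2 - 58)(x^2 - 232), so the splitting field is K = Q(sqrt(58), sqrt(232)). The squarefree part of 58 is 58 and the squarefree part of 232 is also 58, so sqrt(58) and sqrt(232) are both rational multiples of sqrt(58). Hence Q(sqrt(58)) = Q(sqrt(232)) = Q(sqrt(58)), and the splitting field collapses to a single degree-2 extension with Galois group Z/2Z.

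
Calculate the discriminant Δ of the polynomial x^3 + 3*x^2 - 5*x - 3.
Δ = 1616

For x^3 + a x^2 + b x + c the discriminant is Δ = 18 a b c - 4 a^3 c + a^2 b^2 - 4 b^3 - 27 c^2.
Plug a = 3, b = -5, c = -3:
  18*(3)*(-5)*(-3) - 4*(3)^3*(-3) + (3)^2*(-5)^2 - 4*(-5)^3 - 27*(-3)^2
  = 810 + (324) + 225 + (500) + (-243)
  = 1616.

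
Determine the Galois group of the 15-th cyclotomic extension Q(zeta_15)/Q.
|Gal(Q(zeta_15)/Q)| = phi(15) = 8; group ≅ (Z/15Z)^* ≅ Z/2Z × Z/4Z

The n-th cyclotomic polynomial Φ_15(x) is the minimal polynomial of zeta_15 over Q and has degree phi(15) = 8. So Q(zeta_15) is a degree-8 Galois extension with Galois group (Z/15Z)^*. By CRT, (Z/15Z)^* ≅ (Z/3Z)^* × (Z/5Z)^*. Each prime-power unit group is (Z/3Z)^* ≅ Z/2Z; (Z/5Z)^* ≅ Z/4Z. Hence Gal(Q(zeta_15)/Q) ≅ Z/2Z × Z/4Z.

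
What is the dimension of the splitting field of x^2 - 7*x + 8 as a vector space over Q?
[K:Q] = 2

The discriminant of x^2 + (-7)*x + (8) is b^2 - 4c = 49 - (32) = 17. Since 17 is not a perfect square in Q, the polynomial is irreducible over Q. Its two roots generate a degree-2 extension, so [K:Q] = 2.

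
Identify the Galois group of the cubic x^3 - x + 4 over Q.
Gal(K/Q) = S_3 (symmetric group of order 6)

Compute the discriminant of x^3 + (0)*x^2 + (-1)*x + (4): Δ = -428. Since Δ is not a rational square, the Galois group is not contained in A_3; it must be the full S_3 (irreducibility of the cubic rules out anything smaller).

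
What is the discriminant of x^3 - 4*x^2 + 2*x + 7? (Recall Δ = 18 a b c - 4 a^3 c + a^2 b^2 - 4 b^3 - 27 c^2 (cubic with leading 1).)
Δ = -507

For x^3 + a x^2 + b x + c the discriminant is Δ = 18 a b c - 4 a^3 c + a^2 b^2 - 4 b^3 - 27 c^2.
Plug a = -4, b = 2, c = 7:
  18*(-4)*(2)*(7) - 4*(-4)^3*(7) + (-4)^2*(2)^2 - 4*(2)^3 - 27*(7)^2
  = -1008 + (1792) + 64 + (-32) + (-1323)
  = -507.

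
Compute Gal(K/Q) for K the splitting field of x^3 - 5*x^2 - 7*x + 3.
Gal(K/Q) = S_3 (symmetric group of order 6)

Compute the discriminant of x^3 + (-5)*x^2 + (-7)*x + (3): Δ = 5744. Since Δ is not a rational square, the Galois group is not contained in A_3; it must be the full S_3 (irreducibility of the cubic rules out anything smaller).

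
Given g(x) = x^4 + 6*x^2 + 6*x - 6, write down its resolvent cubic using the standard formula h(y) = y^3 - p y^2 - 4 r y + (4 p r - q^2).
h(y) = y^3 - 6*y^2 + 24*y - 180

Identify coefficients: p = 6, q = 6, r = -6.
Plug into h(y) = y^3 - p y^2 - 4 r y + (4 p r - q^2):
  h(y) = y^3 - (6) y^2 - 4*(-6) y + (4*(6)*(-6) - (6)^2)
       = y^3 + (-6) y^2 + (24) y + (-180).
Simplifying: h(y) = y^3 - 6*y^2 + 24*y - 180.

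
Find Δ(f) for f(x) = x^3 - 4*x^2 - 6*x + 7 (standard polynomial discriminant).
Δ = 4933

For x^3 + a x^2 + b x + c the discriminant is Δ = 18 a b c - 4 a^3 c + a^2 b^2 - 4 b^3 - 27 c^2.
Plug a = -4, b = -6, c = 7:
  18*(-4)*(-6)*(7) - 4*(-4)^3*(7) + (-4)^2*(-6)^2 - 4*(-6)^3 - 27*(7)^2
  = 3024 + (1792) + 576 + (864) + (-1323)
  = 4933.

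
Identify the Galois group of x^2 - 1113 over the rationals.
Gal(K/Q) = Z/2Z (cyclic of order 2)

x^2 - 1113 is irreducible over Q since 1113 is not a rational square. The splitting field Q(sqrt(1113)) has degree 2 over Q, and its unique nontrivial automorphism is sqrt(1113) ↦ -sqrt(1113). Hence Gal(Q(sqrt(1113))/Q) = Z/2Z.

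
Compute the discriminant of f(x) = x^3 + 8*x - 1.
Δ = -2075

For a depressed cubic x^3 + p x + q the discriminant is Δ = -4 p^3 - 27 q^2 = -4*(8)^3 - 27*(-1)^2 = -2048 - 27 = -2075.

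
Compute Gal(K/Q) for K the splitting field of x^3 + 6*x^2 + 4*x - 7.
Gal(K/Q) = S_3 (symmetric group of order 6)

Compute the discriminant of x^3 + (6)*x^2 + (4)*x + (-7): Δ = 2021. Since Δ is not a rational square, the Galois group is not contained in A_3; it must be the full S_3 (irreducibility of the cubic rules out anything smaller).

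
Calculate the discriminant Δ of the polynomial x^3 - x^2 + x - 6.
Δ = -891

For x^3 + a x^2 + b x + c the discriminant is Δ = 18 a b c - 4 a^3 c + a^2 b^2 - 4 b^3 - 27 c^2.
Plug a = -1, b = 1, c = -6:
  18*(-1)*(1)*(-6) - 4*(-1)^3*(-6) + (-1)^2*(1)^2 - 4*(1)^3 - 27*(-6)^2
  = 108 + (-24) + 1 + (-4) + (-972)
  = -891.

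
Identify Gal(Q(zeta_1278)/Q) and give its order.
|Gal(Q(zeta_1278)/Q)| = phi(1278) = 420; group ≅ (Z/1278Z)^* ≅ Z/6Z × Z/70Z

The n-th cyclotomic polynomial Φ_1278(x) is the minimal polynomial of zeta_1278 over Q and has degree phi(1278) = 420. So Q(zeta_1278) is a degree-420 Galois extension with Galois group (Z/1278Z)^*. By CRT, (Z/1278Z)^* ≅ (Z/2Z)^* × (Z/9Z)^* × (Z/71Z)^*. Each prime-power unit group is (Z/2Z)^* ≅ trivial group (order 1); (Z/9Z)^* ≅ Z/6Z; (Z/71Z)^* ≅ Z/70Z. Hence Gal(Q(zeta_1278)/Q) ≅ Z/6Z × Z/70Z.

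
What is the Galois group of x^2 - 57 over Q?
Gal(K/Q) = Z/2Z (cyclic of order 2)

x^2 - 57 is irreducible over Q since 57 is not a rational square. The splitting field Q(sqrt(57)) has degree 2 over Q, and its unique nontrivial automorphism is sqrt(57) ↦ -sqrt(57). Hence Gal(Q(sqrt(57))/Q) = Z/2Z.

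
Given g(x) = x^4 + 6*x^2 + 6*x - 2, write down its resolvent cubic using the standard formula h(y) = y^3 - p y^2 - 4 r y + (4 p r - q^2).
h(y) = y^3 - 6*y^2 + 8*y - 84

Identify coefficients: p = 6, q = 6, r = -2.
Plug into h(y) = y^3 - p y^2 - 4 r y + (4 p r - q^2):
  h(y) = y^3 - (6) y^2 - 4*(-2) y + (4*(6)*(-2) - (6)^2)
       = y^3 + (-6) y^2 + (8) y + (-84).
Simplifying: h(y) = y^3 - 6*y^2 + 8*y - 84.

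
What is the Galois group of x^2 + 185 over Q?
Gal(K/Q) = Z/2Z (cyclic of order 2)

x^2 + 185 is irreducible over Q since -185 is not a rational square. The splitting field Q(sqrt(-185)) has degree 2 over Q, and its unique nontrivial automorphism is sqrt(-185) ↦ -sqrt(-185). Hence Gal(Q(sqrt(-185))/Q) = Z/2Z.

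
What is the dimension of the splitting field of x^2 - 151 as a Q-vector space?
[K:Q] = 2

The polynomial x^2 - 151 is irreducible over Q since 151 is not a perfect square. Its splitting field is Q(sqrt(151)), which has degree 2 over Q.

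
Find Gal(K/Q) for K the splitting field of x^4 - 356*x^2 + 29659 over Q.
Gal(K/Q) = V_4 (Klein four-group, Z/2Z × Z/2Z)

f factors as (x^2 - 223)(x^2 - 133), so the splitting field is K = Q(sqrt(223), sqrt(133)). The elements 223, 133, 29659 are all non-squares in Q, so sqrt(223) and sqrt(133) generate independent quadratic extensions. Thus [K:Q] = 4 and Gal(K/Q) is generated by the two order-2 automorphisms sqrt(223) ↦ -sqrt(223) and sqrt(133) ↦ -sqrt(133), giving V_4.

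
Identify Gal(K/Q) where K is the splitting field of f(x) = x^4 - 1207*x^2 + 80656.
Gal(K/Q) = Z/2Z (cyclic of order 2)

f factors as (x^2 - 1136)(x^2 - 71), so the splitting field is K = Q(sqrt(1136), sqrt(71)). The squarefree part of 1136 is 71 and the squarefree part of 71 is also 71, so sqrt(1136) and sqrt(71) are both rational multiples of sqrt(71). Hence Q(sqrt(1136)) = Q(sqrt(71)) = Q(sqrt(71)), and the splitting field collapses to a single degree-2 extension with Galois group Z/2Z.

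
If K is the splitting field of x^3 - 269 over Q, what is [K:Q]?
[K:Q] = 6

x^3 - 269 has one real root r = 269^(1/3) and two complex roots r*zeta_3, r*zeta_3^2 where zeta_3 = e^(2*pi*i/3). The splitting field is Q(r, zeta_3). [Q(r):Q] = 3 and [Q(zeta_3):Q] = 2 with gcd = 1, so [Q(r, zeta_3):Q] = 3 * 2 = 6.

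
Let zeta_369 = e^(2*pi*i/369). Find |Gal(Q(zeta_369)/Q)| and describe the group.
|Gal(Q(zeta_369)/Q)| = phi(369) = 240; group ≅ (Z/369Z)^* ≅ Z/6Z × Z/40Z

The n-th cyclotomic polynomial Φ_369(x) is the minimal polynomial of zeta_369 over Q and has degree phi(369) = 240. So Q(zeta_369) is a degree-240 Galois extension with Galois group (Z/369Z)^*. By CRT, (Z/369Z)^* ≅ (Z/9Z)^* × (Z/41Z)^*. Each prime-power unit group is (Z/9Z)^* ≅ Z/6Z; (Z/41Z)^* ≅ Z/40Z. Hence Gal(Q(zeta_369)/Q) ≅ Z/6Z × Z/40Z.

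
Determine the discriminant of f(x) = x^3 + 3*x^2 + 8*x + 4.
Δ = -608

For x^3 + a x^2 + b x + c the discriminant is Δ = 18 a b c - 4 a^3 c + a^2 b^2 - 4 b^3 - 27 c^2.
Plug a = 3, b = 8, c = 4:
  18*(3)*(8)*(4) - 4*(3)^3*(4) + (3)^2*(8)^2 - 4*(8)^3 - 27*(4)^2
  = 1728 + (-432) + 576 + (-2048) + (-432)
  = -608.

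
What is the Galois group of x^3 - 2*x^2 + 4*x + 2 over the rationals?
Gal(K/Q) = S_3 (symmetric group of order 6)

Compute the discriminant of x^3 + (-2)*x^2 + (4)*x + (2): Δ = -524. Since Δ is not a rational square, the Galois group is not contained in A_3; it must be the full S_3 (irreducibility of the cubic rules out anything smaller).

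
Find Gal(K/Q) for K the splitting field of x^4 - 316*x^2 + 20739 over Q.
Gal(K/Q) = V_4 (Klein four-group, Z/2Z × Z/2Z)

f factors as (x^2 - 93)(x^2 - 223), so the splitting field is K = Q(sqrt(93), sqrt(223)). The elements 93, 223, 20739 are all non-squares in Q, so sqrt(93) and sqrt(223) generate independent quadratic extensions. Thus [K:Q] = 4 and Gal(K/Q) is generated by the two order-2 automorphisms sqrt(93) ↦ -sqrt(93) and sqrt(223) ↦ -sqrt(223), giving V_4.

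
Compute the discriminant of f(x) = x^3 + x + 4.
Δ = -436

For a depressed cubic x^3 + p x + q the discriminant is Δ = -4 p^3 - 27 q^2 = -4*(1)^3 - 27*(4)^2 = -4 - 432 = -436.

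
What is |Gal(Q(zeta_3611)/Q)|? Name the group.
|Gal(Q(zeta_3611)/Q)| = phi(3611) = 3432; group ≅ (Z/3611Z)^* ≅ Z/22Z × Z/156Z

The n-th cyclotomic polynomial Φ_3611(x) is the minimal polynomial of zeta_3611 over Q and has degree phi(3611) = 3432. So Q(zeta_3611) is a degree-3432 Galois extension with Galois group (Z/3611Z)^*. By CRT, (Z/3611Z)^* ≅ (Z/23Z)^* × (Z/157Z)^*. Each prime-power unit group is (Z/23Z)^* ≅ Z/22Z; (Z/157Z)^* ≅ Z/156Z. Hence Gal(Q(zeta_3611)/Q) ≅ Z/22Z × Z/156Z.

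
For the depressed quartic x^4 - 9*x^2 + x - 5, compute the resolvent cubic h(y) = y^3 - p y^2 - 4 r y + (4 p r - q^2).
h(y) = y^3 + 9*y^2 + 20*y + 179

Identify coefficients: p = -9, q = 1, r = -5.
Plug into h(y) = y^3 - p y^2 - 4 r y + (4 p r - q^2):
  h(y) = y^3 - (-9) y^2 - 4*(-5) y + (4*(-9)*(-5) - (1)^2)
       = y^3 + (9) y^2 + (20) y + (179).
Simplifying: h(y) = y^3 + 9*y^2 + 20*y + 179.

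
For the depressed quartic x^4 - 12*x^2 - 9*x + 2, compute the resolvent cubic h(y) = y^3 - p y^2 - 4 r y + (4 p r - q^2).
h(y) = y^3 + 12*y^2 - 8*y - 177

Identify coefficients: p = -12, q = -9, r = 2.
Plug into h(y) = y^3 - p y^2 - 4 r y + (4 p r - q^2):
  h(y) = y^3 - (-12) y^2 - 4*(2) y + (4*(-12)*(2) - (-9)^2)
       = y^3 + (12) y^2 + (-8) y + (-177).
Simplifying: h(y) = y^3 + 12*y^2 - 8*y - 177.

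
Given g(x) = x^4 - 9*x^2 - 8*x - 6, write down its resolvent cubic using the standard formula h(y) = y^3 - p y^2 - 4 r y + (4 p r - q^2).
h(y) = y^3 + 9*y^2 + 24*y + 152

Identify coefficients: p = -9, q = -8, r = -6.
Plug into h(y) = y^3 - p y^2 - 4 r y + (4 p r - q^2):
  h(y) = y^3 - (-9) y^2 - 4*(-6) y + (4*(-9)*(-6) - (-8)^2)
       = y^3 + (9) y^2 + (24) y + (152).
Simplifying: h(y) = y^3 + 9*y^2 + 24*y + 152.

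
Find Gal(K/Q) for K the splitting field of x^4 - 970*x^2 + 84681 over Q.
Gal(K/Q) = Z/2Z (cyclic of order 2)

f factors as (x^2 - 97)(x^2 - 873), so the splitting field is K = Q(sqrt(97), sqrt(873)). The squarefree part of 97 is 97 and the squarefree part of 873 is also 97, so sqrt(97) and sqrt(873) are both rational multiples of sqrt(97). Hence Q(sqrt(97)) = Q(sqrt(873)) = Q(sqrt(97)), and the splitting field collapses to a single degree-2 extension with Galois group Z/2Z.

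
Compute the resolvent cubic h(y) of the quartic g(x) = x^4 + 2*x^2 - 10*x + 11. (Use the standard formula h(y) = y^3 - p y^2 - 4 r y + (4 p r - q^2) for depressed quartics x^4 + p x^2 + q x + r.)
h(y) = y^3 - 2*y^2 - 44*y - 12

Identify coefficients: p = 2, q = -10, r = 11.
Plug into h(y) = y^3 - p y^2 - 4 r y + (4 p r - q^2):
  h(y) = y^3 - (2) y^2 - 4*(11) y + (4*(2)*(11) - (-10)^2)
       = y^3 + (-2) y^2 + (-44) y + (-12).
Simplifying: h(y) = y^3 - 2*y^2 - 44*y - 12.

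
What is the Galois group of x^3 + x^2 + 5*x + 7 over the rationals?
Gal(K/Q) = S_3 (symmetric group of order 6)

Compute the discriminant of x^3 + (1)*x^2 + (5)*x + (7): Δ = -1196. Since Δ is not a rational square, the Galois group is not contained in A_3; it must be the full S_3 (irreducibility of the cubic rules out anything smaller).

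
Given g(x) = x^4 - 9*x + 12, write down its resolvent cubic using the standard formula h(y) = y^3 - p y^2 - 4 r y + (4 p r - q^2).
h(y) = y^3 - 48*y - 81

Identify coefficients: p = 0, q = -9, r = 12.
Plug into h(y) = y^3 - p y^2 - 4 r y + (4 p r - q^2):
  h(y) = y^3 - (0) y^2 - 4*(12) y + (4*(0)*(12) - (-9)^2)
       = y^3 + (0) y^2 + (-48) y + (-81).
Simplifying: h(y) = y^3 - 48*y - 81.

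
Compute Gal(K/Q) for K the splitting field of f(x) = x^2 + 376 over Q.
Gal(K/Q) = Z/2Z (cyclic of order 2)

x^2 + 376 is irreducible over Q since -376 is not a rational square. The splitting field Q(sqrt(-376)) has degree 2 over Q, and its unique nontrivial automorphism is sqrt(-376) ↦ -sqrt(-376). Hence Gal(Q(sqrt(-376))/Q) = Z/2Z.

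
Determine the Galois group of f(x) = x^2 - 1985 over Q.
Gal(K/Q) = Z/2Z (cyclic of order 2)

x^2 - 1985 is irreducible over Q since 1985 is not a rational square. The splitting field Q(sqrt(1985)) has degree 2 over Q, and its unique nontrivial automorphism is sqrt(1985) ↦ -sqrt(1985). Hence Gal(Q(sqrt(1985))/Q) = Z/2Z.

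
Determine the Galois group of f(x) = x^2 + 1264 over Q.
Gal(K/Q) = Z/2Z (cyclic of order 2)

x^2 + 1264 is irreducible over Q since -1264 is not a rational square. The splitting field Q(sqrt(-1264)) has degree 2 over Q, and its unique nontrivial automorphism is sqrt(-1264) ↦ -sqrt(-1264). Hence Gal(Q(sqrt(-1264))/Q) = Z/2Z.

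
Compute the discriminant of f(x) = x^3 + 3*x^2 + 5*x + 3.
Δ = -32

For x^3 + a x^2 + b x + c the discriminant is Δ = 18 a b c - 4 a^3 c + a^2 b^2 - 4 b^3 - 27 c^2.
Plug a = 3, b = 5, c = 3:
  18*(3)*(5)*(3) - 4*(3)^3*(3) + (3)^2*(5)^2 - 4*(5)^3 - 27*(3)^2
  = 810 + (-324) + 225 + (-500) + (-243)
  = -32.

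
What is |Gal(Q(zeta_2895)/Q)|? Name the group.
|Gal(Q(zeta_2895)/Q)| = phi(2895) = 1536; group ≅ (Z/2895Z)^* ≅ Z/2Z × Z/4Z × Z/192Z

The n-th cyclotomic polynomial Φ_2895(x) is the minimal polynomial of zeta_2895 over Q and has degree phi(2895) = 1536. So Q(zeta_2895) is a degree-1536 Galois extension with Galois group (Z/2895Z)^*. By CRT, (Z/2895Z)^* ≅ (Z/3Z)^* × (Z/5Z)^* × (Z/193Z)^*. Each prime-power unit group is (Z/3Z)^* ≅ Z/2Z; (Z/5Z)^* ≅ Z/4Z; (Z/193Z)^* ≅ Z/192Z. Hence Gal(Q(zeta_2895)/Q) ≅ Z/2Z × Z/4Z × Z/192Z.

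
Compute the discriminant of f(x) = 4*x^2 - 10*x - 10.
Δ = 260

For a quadratic a x^2 + b x + c the discriminant is Δ = b^2 - 4ac = (-10)^2 - 4*(4)*(-10) = 100 - (-160) = 260.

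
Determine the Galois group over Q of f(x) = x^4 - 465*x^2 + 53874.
Gal(K/Q) = V_4 (Klein four-group, Z/2Z × Z/2Z)

f factors as (x^2 - 246)(x^2 - 219), so the splitting field is K = Q(sqrt(246), sqrt(219)). The elements 246, 219, 53874 are all non-squares in Q, so sqrt(246) and sqrt(219) generate independent quadratic extensions. Thus [K:Q] = 4 and Gal(K/Q) is generated by the two order-2 automorphisms sqrt(246) ↦ -sqrt(246) and sqrt(219) ↦ -sqrt(219), giving V_4.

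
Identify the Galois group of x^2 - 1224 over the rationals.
Gal(K/Q) = Z/2Z (cyclic of order 2)

x^2 - 1224 is irreducible over Q since 1224 is not a rational square. The splitting field Q(sqrt(1224)) has degree 2 over Q, and its unique nontrivial automorphism is sqrt(1224) ↦ -sqrt(1224). Hence Gal(Q(sqrt(1224))/Q) = Z/2Z.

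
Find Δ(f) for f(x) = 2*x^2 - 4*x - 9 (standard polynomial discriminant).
Δ = 88

For a quadratic a x^2 + b x + c the discriminant is Δ = b^2 - 4ac = (-4)^2 - 4*(2)*(-9) = 16 - (-72) = 88.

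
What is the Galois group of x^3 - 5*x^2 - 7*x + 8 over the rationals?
Gal(K/Q) = S_3 (symmetric group of order 6)

Compute the discriminant of x^3 + (-5)*x^2 + (-7)*x + (8): Δ = 9909. Since Δ is not a rational square, the Galois group is not contained in A_3; it must be the full S_3 (irreducibility of the cubic rules out anything smaller).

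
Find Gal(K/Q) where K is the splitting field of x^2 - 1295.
Gal(K/Q) = Z/2Z (cyclic of order 2)

x^2 - 1295 is irreducible over Q since 1295 is not a rational square. The splitting field Q(sqrt(1295)) has degree 2 over Q, and its unique nontrivial automorphism is sqrt(1295) ↦ -sqrt(1295). Hence Gal(Q(sqrt(1295))/Q) = Z/2Z.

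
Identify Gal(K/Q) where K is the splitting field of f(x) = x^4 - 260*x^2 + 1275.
Gal(K/Q) = V_4 (Klein four-group, Z/2Z × Z/2Z)

f factors as (x^2 - 255)(x^2 - 5), so the splitting field is K = Q(sqrt(255), sqrt(5)). The elements 255, 5, 1275 are all non-squares in Q, so sqrt(255) and sqrt(5) generate independent quadratic extensions. Thus [K:Q] = 4 and Gal(K/Q) is generated by the two order-2 automorphisms sqrt(255) ↦ -sqrt(255) and sqrt(5) ↦ -sqrt(5), giving V_4.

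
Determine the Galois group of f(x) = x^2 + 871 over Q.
Gal(K/Q) = Z/2Z (cyclic of order 2)

x^2 + 871 is irreducible over Q since -871 is not a rational square. The splitting field Q(sqrt(-871)) has degree 2 over Q, and its unique nontrivial automorphism is sqrt(-871) ↦ -sqrt(-871). Hence Gal(Q(sqrt(-871))/Q) = Z/2Z.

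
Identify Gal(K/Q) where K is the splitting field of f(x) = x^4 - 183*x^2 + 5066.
Gal(K/Q) = V_4 (Klein four-group, Z/2Z × Z/2Z)

f factors as (x^2 - 149)(x^2 - 34), so the splitting field is K = Q(sqrt(149), sqrt(34)). The elements 149, 34, 5066 are all non-squares in Q, so sqrt(149) and sqrt(34) generate independent quadratic extensions. Thus [K:Q] = 4 and Gal(K/Q) is generated by the two order-2 automorphisms sqrt(149) ↦ -sqrt(149) and sqrt(34) ↦ -sqrt(34), giving V_4.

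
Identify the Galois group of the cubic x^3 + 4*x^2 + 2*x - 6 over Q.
Gal(K/Q) = S_3 (symmetric group of order 6)

Compute the discriminant of x^3 + (4)*x^2 + (2)*x + (-6): Δ = -268. Since Δ is not a rational square, the Galois group is not contained in A_3; it must be the full S_3 (irreducibility of the cubic rules out anything smaller).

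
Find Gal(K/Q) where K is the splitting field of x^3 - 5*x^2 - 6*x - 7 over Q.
Gal(K/Q) = S_3 (symmetric group of order 6)

Compute the discriminant of x^3 + (-5)*x^2 + (-6)*x + (-7): Δ = -6839. Since Δ is not a rational square, the Galois group is not contained in A_3; it must be the full S_3 (irreducibility of the cubic rules out anything smaller).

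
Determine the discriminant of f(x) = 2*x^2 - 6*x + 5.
Δ = -4

For a quadratic a x^2 + b x + c the discriminant is Δ = b^2 - 4ac = (-6)^2 - 4*(2)*(5) = 36 - (40) = -4.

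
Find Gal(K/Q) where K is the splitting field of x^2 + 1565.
Gal(K/Q) = Z/2Z (cyclic of order 2)

x^2 + 1565 is irreducible over Q since -1565 is not a rational square. The splitting field Q(sqrt(-1565)) has degree 2 over Q, and its unique nontrivial automorphism is sqrt(-1565) ↦ -sqrt(-1565). Hence Gal(Q(sqrt(-1565))/Q) = Z/2Z.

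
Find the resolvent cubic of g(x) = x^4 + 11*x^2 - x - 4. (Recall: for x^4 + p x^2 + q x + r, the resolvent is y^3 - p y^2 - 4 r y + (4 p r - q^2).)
h(y) = y^3 - 11*y^2 + 16*y - 177

Identify coefficients: p = 11, q = -1, r = -4.
Plug into h(y) = y^3 - p y^2 - 4 r y + (4 p r - q^2):
  h(y) = y^3 - (11) y^2 - 4*(-4) y + (4*(11)*(-4) - (-1)^2)
       = y^3 + (-11) y^2 + (16) y + (-177).
Simplifying: h(y) = y^3 - 11*y^2 + 16*y - 177.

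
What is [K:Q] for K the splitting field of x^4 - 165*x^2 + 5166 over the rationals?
[K:Q] = 4

f factors as (x^2 - 42)(x^2 - 123); the splitting field is K = Q(sqrt(42), sqrt(123)). Since 42, 123, and 5166 are all non-squares in Q, the three subfields Q(sqrt(42)), Q(sqrt(123)), Q(sqrt(5166)) are distinct degree-2 extensions, so [K:Q] = 4 (Klein four Galois group).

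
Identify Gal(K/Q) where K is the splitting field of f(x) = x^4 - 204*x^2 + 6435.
Gal(K/Q) = V_4 (Klein four-group, Z/2Z × Z/2Z)

f factors as (x^2 - 39)(x^2 - 165), so the splitting field is K = Q(sqrt(39), sqrt(165)). The elements 39, 165, 6435 are all non-squares in Q, so sqrt(39) and sqrt(165) generate independent quadratic extensions. Thus [K:Q] = 4 and Gal(K/Q) is generated by the two order-2 automorphisms sqrt(39) ↦ -sqrt(39) and sqrt(165) ↦ -sqrt(165), giving V_4.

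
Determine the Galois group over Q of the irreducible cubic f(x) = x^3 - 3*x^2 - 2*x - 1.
Gal(K/Q) = S_3 (symmetric group of order 6)

Compute the discriminant of x^3 + (-3)*x^2 + (-2)*x + (-1): Δ = -175. Since Δ is not a rational square, the Galois group is not contained in A_3; it must be the full S_3 (irreducibility of the cubic rules out anything smaller).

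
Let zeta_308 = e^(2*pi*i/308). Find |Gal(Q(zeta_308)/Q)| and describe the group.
|Gal(Q(zeta_308)/Q)| = phi(308) = 120; group ≅ (Z/308Z)^* ≅ Z/2Z × Z/6Z × Z/10Z

The n-th cyclotomic polynomial Φ_308(x) is the minimal polynomial of zeta_308 over Q and has degree phi(308) = 120. So Q(zeta_308) is a degree-120 Galois extension with Galois group (Z/308Z)^*. By CRT, (Z/308Z)^* ≅ (Z/4Z)^* × (Z/7Z)^* × (Z/11Z)^*. Each prime-power unit group is (Z/4Z)^* ≅ Z/2Z; (Z/7Z)^* ≅ Z/6Z; (Z/11Z)^* ≅ Z/10Z. Hence Gal(Q(zeta_308)/Q) ≅ Z/2Z × Z/6Z × Z/10Z.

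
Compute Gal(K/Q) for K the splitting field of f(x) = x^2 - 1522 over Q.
Gal(K/Q) = Z/2Z (cyclic of order 2)

x^2 - 1522 is irreducible over Q since 1522 is not a rational square. The splitting field Q(sqrt(1522)) has degree 2 over Q, and its unique nontrivial automorphism is sqrt(1522) ↦ -sqrt(1522). Hence Gal(Q(sqrt(1522))/Q) = Z/2Z.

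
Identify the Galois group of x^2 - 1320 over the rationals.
Gal(K/Q) = Z/2Z (cyclic of order 2)

x^2 - 1320 is irreducible over Q since 1320 is not a rational square. The splitting field Q(sqrt(1320)) has degree 2 over Q, and its unique nontrivial automorphism is sqrt(1320) ↦ -sqrt(1320). Hence Gal(Q(sqrt(1320))/Q) = Z/2Z.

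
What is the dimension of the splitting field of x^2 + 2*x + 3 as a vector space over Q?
[K:Q] = 2

The discriminant of x^2 + (2)*x + (3) is b^2 - 4c = 4 - (12) = -8. Since -8 is not a perfect square in Q, the polynomial is irreducible over Q. Its two roots generate a degree-2 extension, so [K:Q] = 2.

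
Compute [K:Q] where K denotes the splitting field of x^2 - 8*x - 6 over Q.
[K:Q] = 2

The discriminant of x^2 + (-8)*x + (-6) is b^2 - 4c = 64 - (-24) = 88. Since 88 is not a perfect square in Q, the polynomial is irreducible over Q. Its two roots generate a degree-2 extension, so [K:Q] = 2.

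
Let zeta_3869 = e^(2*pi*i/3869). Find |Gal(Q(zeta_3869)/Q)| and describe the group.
|Gal(Q(zeta_3869)/Q)| = phi(3869) = 3744; group ≅ (Z/3869Z)^* ≅ Z/52Z × Z/72Z

The n-th cyclotomic polynomial Φ_3869(x) is the minimal polynomial of zeta_3869 over Q and has degree phi(3869) = 3744. So Q(zeta_3869) is a degree-3744 Galois extension with Galois group (Z/3869Z)^*. By CRT, (Z/3869Z)^* ≅ (Z/53Z)^* × (Z/73Z)^*. Each prime-power unit group is (Z/53Z)^* ≅ Z/52Z; (Z/73Z)^* ≅ Z/72Z. Hence Gal(Q(zeta_3869)/Q) ≅ Z/52Z × Z/72Z.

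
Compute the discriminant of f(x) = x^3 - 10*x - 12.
Δ = 112

For a depressed cubic x^3 + p x + q the discriminant is Δ = -4 p^3 - 27 q^2 = -4*(-10)^3 - 27*(-12)^2 = 4000 - 3888 = 112.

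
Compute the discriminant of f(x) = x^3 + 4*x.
Δ = -256

For a depressed cubic x^3 + p x + q the discriminant is Δ = -4 p^3 - 27 q^2 = -4*(4)^3 - 27*(0)^2 = -256 - 0 = -256.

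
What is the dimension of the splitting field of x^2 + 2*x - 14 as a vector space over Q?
[K:Q] = 2

The discriminant of x^2 + (2)*x + (-14) is b^2 - 4c = 4 - (-56) = 60. Since 60 is not a perfect square in Q, the polynomial is irreducible over Q. Its two roots generate a degree-2 extension, so [K:Q] = 2.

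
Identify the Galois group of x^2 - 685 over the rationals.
Gal(K/Q) = Z/2Z (cyclic of order 2)

x^2 - 685 is irreducible over Q since 685 is not a rational square. The splitting field Q(sqrt(685)) has degree 2 over Q, and its unique nontrivial automorphism is sqrt(685) ↦ -sqrt(685). Hence Gal(Q(sqrt(685))/Q) = Z/2Z.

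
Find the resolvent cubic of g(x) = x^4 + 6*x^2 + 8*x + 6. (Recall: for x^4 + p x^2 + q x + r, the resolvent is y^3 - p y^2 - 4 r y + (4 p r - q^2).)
h(y) = y^3 - 6*y^2 - 24*y + 80

Identify coefficients: p = 6, q = 8, r = 6.
Plug into h(y) = y^3 - p y^2 - 4 r y + (4 p r - q^2):
  h(y) = y^3 - (6) y^2 - 4*(6) y + (4*(6)*(6) - (8)^2)
       = y^3 + (-6) y^2 + (-24) y + (80).
Simplifying: h(y) = y^3 - 6*y^2 - 24*y + 80.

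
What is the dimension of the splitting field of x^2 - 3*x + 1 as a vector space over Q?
[K:Q] = 2

The discriminant of x^2 + (-3)*x + (1) is b^2 - 4c = 9 - (4) = 5. Since 5 is not a perfect square in Q, the polynomial is irreducible over Q. Its two roots generate a degree-2 extension, so [K:Q] = 2.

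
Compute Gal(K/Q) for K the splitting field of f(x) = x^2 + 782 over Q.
Gal(K/Q) = Z/2Z (cyclic of order 2)

x^2 + 782 is irreducible over Q since -782 is not a rational square. The splitting field Q(sqrt(-782)) has degree 2 over Q, and its unique nontrivial automorphism is sqrt(-782) ↦ -sqrt(-782). Hence Gal(Q(sqrt(-782))/Q) = Z/2Z.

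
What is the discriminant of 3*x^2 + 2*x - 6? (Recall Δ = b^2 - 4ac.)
Δ = 76

For a quadratic a x^2 + b x + c the discriminant is Δ = b^2 - 4ac = (2)^2 - 4*(3)*(-6) = 4 - (-72) = 76.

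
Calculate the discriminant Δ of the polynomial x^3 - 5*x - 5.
Δ = -175

For x^3 + a x^2 + b x + c the discriminant is Δ = 18 a b c - 4 a^3 c + a^2 b^2 - 4 b^3 - 27 c^2.
Plug a = 0, b = -5, c = -5:
  18*(0)*(-5)*(-5) - 4*(0)^3*(-5) + (0)^2*(-5)^2 - 4*(-5)^3 - 27*(-5)^2
  = 0 + (0) + 0 + (500) + (-675)
  = -175.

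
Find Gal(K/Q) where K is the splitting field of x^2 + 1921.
Gal(K/Q) = Z/2Z (cyclic of order 2)

x^2 + 1921 is irreducible over Q since -1921 is not a rational square. The splitting field Q(sqrt(-1921)) has degree 2 over Q, and its unique nontrivial automorphism is sqrt(-1921) ↦ -sqrt(-1921). Hence Gal(Q(sqrt(-1921))/Q) = Z/2Z.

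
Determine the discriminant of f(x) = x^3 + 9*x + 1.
Δ = -2943

For a depressed cubic x^3 + p x + q the discriminant is Δ = -4 p^3 - 27 q^2 = -4*(9)^3 - 27*(1)^2 = -2916 - 27 = -2943.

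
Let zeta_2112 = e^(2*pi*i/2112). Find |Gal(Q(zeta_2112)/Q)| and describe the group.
|Gal(Q(zeta_2112)/Q)| = phi(2112) = 640; group ≅ (Z/2112Z)^* ≅ Z/2Z × Z/2Z × Z/10Z × Z/16Z

The n-th cyclotomic polynomial Φ_2112(x) is the minimal polynomial of zeta_2112 over Q and has degree phi(2112) = 640. So Q(zeta_2112) is a degree-640 Galois extension with Galois group (Z/2112Z)^*. By CRT, (Z/2112Z)^* ≅ (Z/64Z)^* × (Z/3Z)^* × (Z/11Z)^*. Each prime-power unit group is (Z/64Z)^* ≅ Z/2Z × Z/16Z; (Z/3Z)^* ≅ Z/2Z; (Z/11Z)^* ≅ Z/10Z. Hence Gal(Q(zeta_2112)/Q) ≅ Z/2Z × Z/2Z × Z/10Z × Z/16Z.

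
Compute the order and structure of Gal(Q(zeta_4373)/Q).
|Gal(Q(zeta_4373)/Q)| = phi(4373) = 4372; group ≅ (Z/4373Z)^* ≅ Z/4372Z

The n-th cyclotomic polynomial Φ_4373(x) is the minimal polynomial of zeta_4373 over Q and has degree phi(4373) = 4372. So Q(zeta_4373) is a degree-4372 Galois extension with Galois group (Z/4373Z)^*. (Z/4373Z)^* is cyclic since 4373 is an odd prime power (or 4). Hence Gal(Q(zeta_4373)/Q) ≅ Z/4372Z.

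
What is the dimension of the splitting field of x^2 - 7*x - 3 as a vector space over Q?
[K:Q] = 2

The discriminant of x^2 + (-7)*x + (-3) is b^2 - 4c = 49 - (-12) = 61. Since 61 is not a perfect square in Q, the polynomial is irreducible over Q. Its two roots generate a degree-2 extension, so [K:Q] = 2.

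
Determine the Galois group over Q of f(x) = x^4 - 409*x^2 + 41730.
Gal(K/Q) = V_4 (Klein four-group, Z/2Z × Z/2Z)

f factors as (x^2 - 214)(x^2 - 195), so the splitting field is K = Q(sqrt(214), sqrt(195)). The elements 214, 195, 41730 are all non-squares in Q, so sqrt(214) and sqrt(195) generate independent quadratic extensions. Thus [K:Q] = 4 and Gal(K/Q) is generated by the two order-2 automorphisms sqrt(214) ↦ -sqrt(214) and sqrt(195) ↦ -sqrt(195), giving V_4.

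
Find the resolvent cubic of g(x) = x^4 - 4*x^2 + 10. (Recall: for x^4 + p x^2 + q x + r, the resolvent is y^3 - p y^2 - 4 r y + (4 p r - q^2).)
h(y) = y^3 + 4*y^2 - 40*y - 160

Identify coefficients: p = -4, q = 0, r = 10.
Plug into h(y) = y^3 - p y^2 - 4 r y + (4 p r - q^2):
  h(y) = y^3 - (-4) y^2 - 4*(10) y + (4*(-4)*(10) - (0)^2)
       = y^3 + (4) y^2 + (-40) y + (-160).
Simplifying: h(y) = y^3 + 4*y^2 - 40*y - 160.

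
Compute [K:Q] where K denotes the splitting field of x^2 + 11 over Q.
[K:Q] = 2

The discriminant of x^2 + (0)*x + (11) is b^2 - 4c = 0 - (44) = -44. Since -44 is not a perfect square in Q, the polynomial is irreducible over Q. Its two roots generate a degree-2 extension, so [K:Q] = 2.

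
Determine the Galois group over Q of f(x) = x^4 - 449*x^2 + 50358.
Gal(K/Q) = V_4 (Klein four-group, Z/2Z × Z/2Z)

f factors as (x^2 - 231)(x^2 - 218), so the splitting field is K = Q(sqrt(231), sqrt(218)). The elements 231, 218, 50358 are all non-squares in Q, so sqrt(231) and sqrt(218) generate independent quadratic extensions. Thus [K:Q] = 4 and Gal(K/Q) is generated by the two order-2 automorphisms sqrt(231) ↦ -sqrt(231) and sqrt(218) ↦ -sqrt(218), giving V_4.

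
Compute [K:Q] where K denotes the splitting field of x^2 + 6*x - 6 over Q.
[K:Q] = 2

The discriminant of x^2 + (6)*x + (-6) is b^2 - 4c = 36 - (-24) = 60. Since 60 is not a perfect square in Q, the polynomial is irreducible over Q. Its two roots generate a degree-2 extension, so [K:Q] = 2.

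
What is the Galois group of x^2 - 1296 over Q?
Gal(K/Q) = trivial group (order 1)

x^2 - 1296 factors as (x - 36)(x + 36) over Q, so its splitting field is Q itself and the Galois group is trivial.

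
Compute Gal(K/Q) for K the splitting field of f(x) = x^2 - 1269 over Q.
Gal(K/Q) = Z/2Z (cyclic of order 2)

x^2 - 1269 is irreducible over Q since 1269 is not a rational square. The splitting field Q(sqrt(1269)) has degree 2 over Q, and its unique nontrivial automorphism is sqrt(1269) ↦ -sqrt(1269). Hence Gal(Q(sqrt(1269))/Q) = Z/2Z.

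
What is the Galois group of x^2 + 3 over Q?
Gal(K/Q) = Z/2Z (cyclic of order 2)

x^2 + 3 is irreducible over Q since -3 is not a rational square. The splitting field Q(sqrt(-3)) has degree 2 over Q, and its unique nontrivial automorphism is sqrt(-3) ↦ -sqrt(-3). Hence Gal(Q(sqrt(-3))/Q) = Z/2Z.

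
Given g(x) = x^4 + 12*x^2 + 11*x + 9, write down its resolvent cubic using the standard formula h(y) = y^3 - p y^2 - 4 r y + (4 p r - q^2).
h(y) = y^3 - 12*y^2 - 36*y + 311

Identify coefficients: p = 12, q = 11, r = 9.
Plug into h(y) = y^3 - p y^2 - 4 r y + (4 p r - q^2):
  h(y) = y^3 - (12) y^2 - 4*(9) y + (4*(12)*(9) - (11)^2)
       = y^3 + (-12) y^2 + (-36) y + (311).
Simplifying: h(y) = y^3 - 12*y^2 - 36*y + 311.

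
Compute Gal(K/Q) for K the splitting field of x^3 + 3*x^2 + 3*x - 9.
Gal(K/Q) = S_3 (symmetric group of order 6)

Compute the discriminant of x^3 + (3)*x^2 + (3)*x + (-9): Δ = -2700. Since Δ is not a rational square, the Galois group is not contained in A_3; it must be the full S_3 (irreducibility of the cubic rules out anything smaller).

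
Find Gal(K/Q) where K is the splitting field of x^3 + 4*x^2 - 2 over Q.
Gal(K/Q) = S_3 (symmetric group of order 6)

Compute the discriminant of x^3 + (4)*x^2 + (0)*x + (-2): Δ = 404. Since Δ is not a rational square, the Galois group is not contained in A_3; it must be the full S_3 (irreducibility of the cubic rules out anything smaller).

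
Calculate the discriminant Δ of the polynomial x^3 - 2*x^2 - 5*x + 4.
Δ = 1016

For x^3 + a x^2 + b x + c the discriminant is Δ = 18 a b c - 4 a^3 c + a^2 b^2 - 4 b^3 - 27 c^2.
Plug a = -2, b = -5, c = 4:
  18*(-2)*(-5)*(4) - 4*(-2)^3*(4) + (-2)^2*(-5)^2 - 4*(-5)^3 - 27*(4)^2
  = 720 + (128) + 100 + (500) + (-432)
  = 1016.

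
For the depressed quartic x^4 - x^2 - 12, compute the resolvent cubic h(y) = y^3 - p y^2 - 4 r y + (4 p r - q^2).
h(y) = y^3 + y^2 + 48*y + 48

Identify coefficients: p = -1, q = 0, r = -12.
Plug into h(y) = y^3 - p y^2 - 4 r y + (4 p r - q^2):
  h(y) = y^3 - (-1) y^2 - 4*(-12) y + (4*(-1)*(-12) - (0)^2)
       = y^3 + (1) y^2 + (48) y + (48).
Simplifying: h(y) = y^3 + y^2 + 48*y + 48.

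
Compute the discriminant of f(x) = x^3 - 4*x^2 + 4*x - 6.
Δ = -780

For x^3 + a x^2 + b x + c the discriminant is Δ = 18 a b c - 4 a^3 c + a^2 b^2 - 4 b^3 - 27 c^2.
Plug a = -4, b = 4, c = -6:
  18*(-4)*(4)*(-6) - 4*(-4)^3*(-6) + (-4)^2*(4)^2 - 4*(4)^3 - 27*(-6)^2
  = 1728 + (-1536) + 256 + (-256) + (-972)
  = -780.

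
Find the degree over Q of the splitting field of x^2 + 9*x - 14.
[K:Q] = 2

The discriminant of x^2 + (9)*x + (-14) is b^2 - 4c = 81 - (-56) = 137. Since 137 is not a perfect square in Q, the polynomial is irreducible over Q. Its two roots generate a degree-2 extension, so [K:Q] = 2.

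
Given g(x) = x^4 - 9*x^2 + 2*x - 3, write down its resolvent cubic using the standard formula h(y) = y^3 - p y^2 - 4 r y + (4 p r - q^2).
h(y) = y^3 + 9*y^2 + 12*y + 104

Identify coefficients: p = -9, q = 2, r = -3.
Plug into h(y) = y^3 - p y^2 - 4 r y + (4 p r - q^2):
  h(y) = y^3 - (-9) y^2 - 4*(-3) y + (4*(-9)*(-3) - (2)^2)
       = y^3 + (9) y^2 + (12) y + (104).
Simplifying: h(y) = y^3 + 9*y^2 + 12*y + 104.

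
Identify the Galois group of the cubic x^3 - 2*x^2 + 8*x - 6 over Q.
Gal(K/Q) = S_3 (symmetric group of order 6)

Compute the discriminant of x^3 + (-2)*x^2 + (8)*x + (-6): Δ = -1228. Since Δ is not a rational square, the Galois group is not contained in A_3; it must be the full S_3 (irreducibility of the cubic rules out anything smaller).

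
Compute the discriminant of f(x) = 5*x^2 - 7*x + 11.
Δ = -171

For a quadratic a x^2 + b x + c the discriminant is Δ = b^2 - 4ac = (-7)^2 - 4*(5)*(11) = 49 - (220) = -171.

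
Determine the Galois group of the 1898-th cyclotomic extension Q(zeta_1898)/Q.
|Gal(Q(zeta_1898)/Q)| = phi(1898) = 864; group ≅ (Z/1898Z)^* ≅ Z/12Z × Z/72Z

The n-th cyclotomic polynomial Φ_1898(x) is the minimal polynomial of zeta_1898 over Q and has degree phi(1898) = 864. So Q(zeta_1898) is a degree-864 Galois extension with Galois group (Z/1898Z)^*. By CRT, (Z/1898Z)^* ≅ (Z/2Z)^* × (Z/13Z)^* × (Z/73Z)^*. Each prime-power unit group is (Z/2Z)^* ≅ trivial group (order 1); (Z/13Z)^* ≅ Z/12Z; (Z/73Z)^* ≅ Z/72Z. Hence Gal(Q(zeta_1898)/Q) ≅ Z/12Z × Z/72Z.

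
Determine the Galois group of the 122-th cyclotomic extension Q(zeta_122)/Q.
|Gal(Q(zeta_122)/Q)| = phi(122) = 60; group ≅ (Z/122Z)^* ≅ Z/60Z

The n-th cyclotomic polynomial Φ_122(x) is the minimal polynomial of zeta_122 over Q and has degree phi(122) = 60. So Q(zeta_122) is a degree-60 Galois extension with Galois group (Z/122Z)^*. By CRT, (Z/122Z)^* ≅ (Z/2Z)^* × (Z/61Z)^*. Each prime-power unit group is (Z/2Z)^* ≅ trivial group (order 1); (Z/61Z)^* ≅ Z/60Z. Hence Gal(Q(zeta_122)/Q) ≅ Z/60Z.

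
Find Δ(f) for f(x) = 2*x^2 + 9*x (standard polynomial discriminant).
Δ = 81

For a quadratic a x^2 + b x + c the discriminant is Δ = b^2 - 4ac = (9)^2 - 4*(2)*(0) = 81 - (0) = 81.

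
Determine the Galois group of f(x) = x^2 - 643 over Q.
Gal(K/Q) = Z/2Z (cyclic of order 2)

x^2 - 643 is irreducible over Q since 643 is not a rational square. The splitting field Q(sqrt(643)) has degree 2 over Q, and its unique nontrivial automorphism is sqrt(643) ↦ -sqrt(643). Hence Gal(Q(sqrt(643))/Q) = Z/2Z.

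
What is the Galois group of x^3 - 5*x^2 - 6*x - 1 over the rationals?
Gal(K/Q) = S_3 (symmetric group of order 6)

Compute the discriminant of x^3 + (-5)*x^2 + (-6)*x + (-1): Δ = 697. Since Δ is not a rational square, the Galois group is not contained in A_3; it must be the full S_3 (irreducibility of the cubic rules out anything smaller).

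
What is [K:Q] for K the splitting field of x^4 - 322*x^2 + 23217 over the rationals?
[K:Q] = 4

f factors as (x^2 - 213)(x^2 - 109); the splitting field is K = Q(sqrt(213), sqrt(109)). Since 213, 109, and 23217 are all non-squares in Q, the three subfields Q(sqrt(213)), Q(sqrt(109)), Q(sqrt(23217)) are distinct degree-2 extensions, so [K:Q] = 4 (Klein four Galois group).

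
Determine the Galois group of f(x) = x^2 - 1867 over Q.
Gal(K/Q) = Z/2Z (cyclic of order 2)

x^2 - 1867 is irreducible over Q since 1867 is not a rational square. The splitting field Q(sqrt(1867)) has degree 2 over Q, and its unique nontrivial automorphism is sqrt(1867) ↦ -sqrt(1867). Hence Gal(Q(sqrt(1867))/Q) = Z/2Z.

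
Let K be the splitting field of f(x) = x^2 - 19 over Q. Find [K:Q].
[K:Q] = 2

The polynomial x^2 - 19 is irreducible over Q since 19 is not a perfect square. Its splitting field is Q(sqrt(19)), which has degree 2 over Q.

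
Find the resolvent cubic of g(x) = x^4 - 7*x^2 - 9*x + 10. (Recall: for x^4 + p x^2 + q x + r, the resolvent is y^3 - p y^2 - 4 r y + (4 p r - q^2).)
h(y) = y^3 + 7*y^2 - 40*y - 361

Identify coefficients: p = -7, q = -9, r = 10.
Plug into h(y) = y^3 - p y^2 - 4 r y + (4 p r - q^2):
  h(y) = y^3 - (-7) y^2 - 4*(10) y + (4*(-7)*(10) - (-9)^2)
       = y^3 + (7) y^2 + (-40) y + (-361).
Simplifying: h(y) = y^3 + 7*y^2 - 40*y - 361.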